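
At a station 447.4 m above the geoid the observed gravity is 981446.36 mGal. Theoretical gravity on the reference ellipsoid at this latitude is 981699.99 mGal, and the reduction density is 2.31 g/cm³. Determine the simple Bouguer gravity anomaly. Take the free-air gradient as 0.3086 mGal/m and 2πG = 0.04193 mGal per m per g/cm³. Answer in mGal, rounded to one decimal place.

-158.9

Free-air correction = 0.3086 × 447.4 = 138.07 mGal
Free-air anomaly = 981446.36 − 981699.99 + (138.07) = -115.56 mGal
Bouguer slab correction = 0.04193 × 2.31 × 447.4 = 43.33 mGal
Simple Bouguer anomaly = -115.56 − (43.33) = -158.89 mGal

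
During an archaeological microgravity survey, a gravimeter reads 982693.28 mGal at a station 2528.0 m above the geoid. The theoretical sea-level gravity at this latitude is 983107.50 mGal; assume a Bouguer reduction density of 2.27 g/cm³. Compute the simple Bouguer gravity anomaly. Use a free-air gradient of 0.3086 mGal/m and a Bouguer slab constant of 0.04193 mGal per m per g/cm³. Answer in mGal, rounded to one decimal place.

Free-air correction = 0.3086 × 2528.0 = 780.14 mGal
Free-air anomaly = 982693.28 − 983107.50 + (780.14) = 365.92 mGal
Bouguer slab correction = 0.04193 × 2.27 × 2528.0 = 240.62 mGal
Simple Bouguer anomaly = 365.92 − (240.62) = 125.30 mGal

125.3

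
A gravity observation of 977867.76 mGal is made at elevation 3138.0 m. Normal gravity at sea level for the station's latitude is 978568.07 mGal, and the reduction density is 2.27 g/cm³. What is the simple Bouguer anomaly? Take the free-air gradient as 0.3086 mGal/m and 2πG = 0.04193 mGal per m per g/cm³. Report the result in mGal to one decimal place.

Free-air correction = 0.3086 × 3138.0 = 968.39 mGal
Free-air anomaly = 977867.76 − 978568.07 + (968.39) = 268.08 mGal
Bouguer slab correction = 0.04193 × 2.27 × 3138.0 = 298.68 mGal
Simple Bouguer anomaly = 268.08 − (298.68) = -30.60 mGal

-30.6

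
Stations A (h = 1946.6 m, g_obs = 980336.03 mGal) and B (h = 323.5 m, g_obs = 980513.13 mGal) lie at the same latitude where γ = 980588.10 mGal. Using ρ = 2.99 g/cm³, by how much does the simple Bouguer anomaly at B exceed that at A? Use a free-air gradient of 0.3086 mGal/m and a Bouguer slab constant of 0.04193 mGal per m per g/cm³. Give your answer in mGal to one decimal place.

-120.3

Δg_SB(A) = 980336.03 − 980588.10 + 0.3086×1946.6 − 0.04193×2.99×1946.6 = 104.60 mGal
Δg_SB(B) = 980513.13 − 980588.10 + 0.3086×323.5 − 0.04193×2.99×323.5 = -15.70 mGal
Difference = -15.70 − (104.60) = -120.30 mGal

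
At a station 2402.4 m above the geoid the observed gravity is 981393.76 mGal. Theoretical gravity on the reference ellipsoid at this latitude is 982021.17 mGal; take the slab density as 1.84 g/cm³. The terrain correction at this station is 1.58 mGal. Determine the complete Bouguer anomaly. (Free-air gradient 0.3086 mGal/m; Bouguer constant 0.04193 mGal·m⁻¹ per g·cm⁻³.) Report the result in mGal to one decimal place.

-69.8

Free-air correction = 0.3086 × 2402.4 = 741.38 mGal
Free-air anomaly = 981393.76 − 982021.17 + (741.38) = 113.97 mGal
Bouguer slab correction = 0.04193 × 1.84 × 2402.4 = 185.35 mGal
Simple Bouguer anomaly = 113.97 − (185.35) = -71.38 mGal
Complete Bouguer anomaly = -71.38 + 1.58 = -69.80 mGal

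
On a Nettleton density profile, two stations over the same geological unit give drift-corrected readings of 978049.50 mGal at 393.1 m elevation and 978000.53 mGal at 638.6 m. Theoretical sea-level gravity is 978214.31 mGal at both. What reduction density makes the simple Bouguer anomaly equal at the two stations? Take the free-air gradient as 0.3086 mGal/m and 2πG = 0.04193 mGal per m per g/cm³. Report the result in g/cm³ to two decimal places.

2.60

Δg_obs = 978000.53 − 978049.50 = -48.97 mGal over Δh = 638.6 − 393.1 = 245.5 m
Equal Bouguer anomalies ⇒ Δg_obs + (0.3086 − 0.04193ρ)·Δh = 0
0.3086 − 0.04193ρ = −Δg_obs/Δh = 0.19947
ρ = (0.3086 − 0.19947) / 0.04193 = 2.60 g/cm³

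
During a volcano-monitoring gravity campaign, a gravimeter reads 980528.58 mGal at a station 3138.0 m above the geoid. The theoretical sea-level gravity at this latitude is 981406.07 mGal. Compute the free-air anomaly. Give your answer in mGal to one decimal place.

Free-air correction = 0.3086 × 3138.0 = 968.39 mGal
Free-air anomaly = 980528.58 − 981406.07 + (968.39) = 90.90 mGal

90.9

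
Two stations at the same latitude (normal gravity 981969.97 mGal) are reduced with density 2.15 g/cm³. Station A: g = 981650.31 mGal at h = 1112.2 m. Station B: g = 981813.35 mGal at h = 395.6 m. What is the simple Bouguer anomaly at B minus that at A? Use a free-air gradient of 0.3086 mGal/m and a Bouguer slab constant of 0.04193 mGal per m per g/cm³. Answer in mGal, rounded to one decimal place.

6.5

Δg_SB(A) = 981650.31 − 981969.97 + 0.3086×1112.2 − 0.04193×2.15×1112.2 = -76.70 mGal
Δg_SB(B) = 981813.35 − 981969.97 + 0.3086×395.6 − 0.04193×2.15×395.6 = -70.20 mGal
Difference = -70.20 − (-76.70) = 6.50 mGal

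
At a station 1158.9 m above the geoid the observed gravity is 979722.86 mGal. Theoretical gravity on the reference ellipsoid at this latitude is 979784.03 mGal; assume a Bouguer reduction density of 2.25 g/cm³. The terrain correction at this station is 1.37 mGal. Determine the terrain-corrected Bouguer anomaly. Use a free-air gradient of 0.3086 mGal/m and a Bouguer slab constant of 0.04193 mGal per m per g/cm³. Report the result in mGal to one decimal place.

188.5

Free-air correction = 0.3086 × 1158.9 = 357.64 mGal
Free-air anomaly = 979722.86 − 979784.03 + (357.64) = 296.47 mGal
Bouguer slab correction = 0.04193 × 2.25 × 1158.9 = 109.33 mGal
Simple Bouguer anomaly = 296.47 − (109.33) = 187.14 mGal
Complete Bouguer anomaly = 187.14 + 1.37 = 188.51 mGal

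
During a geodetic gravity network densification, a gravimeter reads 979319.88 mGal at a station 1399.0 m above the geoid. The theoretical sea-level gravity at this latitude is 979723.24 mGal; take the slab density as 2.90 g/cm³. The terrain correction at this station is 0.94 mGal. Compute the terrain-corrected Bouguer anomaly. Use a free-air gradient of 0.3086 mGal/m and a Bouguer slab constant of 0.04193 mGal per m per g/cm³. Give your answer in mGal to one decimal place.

-140.8

Free-air correction = 0.3086 × 1399.0 = 431.73 mGal
Free-air anomaly = 979319.88 − 979723.24 + (431.73) = 28.37 mGal
Bouguer slab correction = 0.04193 × 2.90 × 1399.0 = 170.11 mGal
Simple Bouguer anomaly = 28.37 − (170.11) = -141.74 mGal
Complete Bouguer anomaly = -141.74 + 0.94 = -140.80 mGal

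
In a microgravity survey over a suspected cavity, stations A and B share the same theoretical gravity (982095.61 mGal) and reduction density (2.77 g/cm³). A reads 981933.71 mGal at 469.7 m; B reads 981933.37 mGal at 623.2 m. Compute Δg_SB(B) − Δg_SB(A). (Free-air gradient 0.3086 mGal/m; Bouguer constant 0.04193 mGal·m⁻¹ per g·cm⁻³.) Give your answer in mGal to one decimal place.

Δg_SB(A) = 981933.71 − 982095.61 + 0.3086×469.7 − 0.04193×2.77×469.7 = -71.50 mGal
Δg_SB(B) = 981933.37 − 982095.61 + 0.3086×623.2 − 0.04193×2.77×623.2 = -42.30 mGal
Difference = -42.30 − (-71.50) = 29.20 mGal

29.2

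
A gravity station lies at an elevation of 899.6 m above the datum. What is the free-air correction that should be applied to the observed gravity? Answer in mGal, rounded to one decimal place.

Free-air correction = 0.3086 × 899.6 = 277.6 mGal

277.6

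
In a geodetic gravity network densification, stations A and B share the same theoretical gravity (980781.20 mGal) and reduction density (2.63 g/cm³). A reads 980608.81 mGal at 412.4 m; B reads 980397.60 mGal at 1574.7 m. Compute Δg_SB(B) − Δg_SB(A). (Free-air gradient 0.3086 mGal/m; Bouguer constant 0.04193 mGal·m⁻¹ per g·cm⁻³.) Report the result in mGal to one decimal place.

19.3

Δg_SB(A) = 980608.81 − 980781.20 + 0.3086×412.4 − 0.04193×2.63×412.4 = -90.60 mGal
Δg_SB(B) = 980397.60 − 980781.20 + 0.3086×1574.7 − 0.04193×2.63×1574.7 = -71.30 mGal
Difference = -71.30 − (-90.60) = 19.30 mGal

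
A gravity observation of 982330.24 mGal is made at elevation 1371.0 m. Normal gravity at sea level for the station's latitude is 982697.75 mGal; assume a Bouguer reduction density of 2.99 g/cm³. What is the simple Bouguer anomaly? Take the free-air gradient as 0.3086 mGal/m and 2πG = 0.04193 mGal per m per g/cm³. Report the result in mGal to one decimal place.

Free-air correction = 0.3086 × 1371.0 = 423.09 mGal
Free-air anomaly = 982330.24 − 982697.75 + (423.09) = 55.58 mGal
Bouguer slab correction = 0.04193 × 2.99 × 1371.0 = 171.88 mGal
Simple Bouguer anomaly = 55.58 − (171.88) = -116.30 mGal

-116.3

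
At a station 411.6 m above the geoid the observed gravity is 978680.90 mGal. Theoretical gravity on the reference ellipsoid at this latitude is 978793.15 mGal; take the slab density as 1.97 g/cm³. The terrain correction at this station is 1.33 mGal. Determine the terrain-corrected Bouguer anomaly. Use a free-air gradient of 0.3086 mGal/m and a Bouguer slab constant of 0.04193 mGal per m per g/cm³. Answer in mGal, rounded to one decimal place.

Free-air correction = 0.3086 × 411.6 = 127.02 mGal
Free-air anomaly = 978680.90 − 978793.15 + (127.02) = 14.77 mGal
Bouguer slab correction = 0.04193 × 1.97 × 411.6 = 34.00 mGal
Simple Bouguer anomaly = 14.77 − (34.00) = -19.23 mGal
Complete Bouguer anomaly = -19.23 + 1.33 = -17.90 mGal

-17.9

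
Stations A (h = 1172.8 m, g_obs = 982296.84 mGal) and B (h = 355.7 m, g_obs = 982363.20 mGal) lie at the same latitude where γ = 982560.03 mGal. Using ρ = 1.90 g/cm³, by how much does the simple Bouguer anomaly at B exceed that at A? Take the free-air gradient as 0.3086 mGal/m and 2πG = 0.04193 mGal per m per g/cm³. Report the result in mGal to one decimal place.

Δg_SB(A) = 982296.84 − 982560.03 + 0.3086×1172.8 − 0.04193×1.90×1172.8 = 5.30 mGal
Δg_SB(B) = 982363.20 − 982560.03 + 0.3086×355.7 − 0.04193×1.90×355.7 = -115.40 mGal
Difference = -115.40 − (5.30) = -120.70 mGal

-120.7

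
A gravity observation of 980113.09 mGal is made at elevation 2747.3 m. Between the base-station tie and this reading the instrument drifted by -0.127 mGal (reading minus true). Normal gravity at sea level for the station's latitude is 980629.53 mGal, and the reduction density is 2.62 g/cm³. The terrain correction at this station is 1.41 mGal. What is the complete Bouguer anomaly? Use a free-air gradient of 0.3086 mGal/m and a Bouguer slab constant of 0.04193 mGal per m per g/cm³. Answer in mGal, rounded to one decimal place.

31.1

Drift-corrected reading = 980113.09 − (-0.127) = 980113.217 mGal
Free-air correction = 0.3086 × 2747.3 = 847.82 mGal
Free-air anomaly = 980113.217 − 980629.53 + (847.82) = 331.507 mGal
Bouguer slab correction = 0.04193 × 2.62 × 2747.3 = 301.81 mGal
Simple Bouguer anomaly = 331.507 − (301.81) = 29.697 mGal
Complete Bouguer anomaly = 29.697 + 1.41 = 31.107 mGal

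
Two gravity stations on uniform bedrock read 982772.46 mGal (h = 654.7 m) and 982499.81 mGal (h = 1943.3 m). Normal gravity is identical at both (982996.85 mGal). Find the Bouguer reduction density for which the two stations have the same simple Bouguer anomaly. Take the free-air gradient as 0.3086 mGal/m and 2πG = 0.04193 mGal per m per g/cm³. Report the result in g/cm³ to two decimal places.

2.31

Δg_obs = 982499.81 − 982772.46 = -272.65 mGal over Δh = 1943.3 − 654.7 = 1288.6 m
Equal Bouguer anomalies ⇒ Δg_obs + (0.3086 − 0.04193ρ)·Δh = 0
0.3086 − 0.04193ρ = −Δg_obs/Δh = 0.21159
ρ = (0.3086 − 0.21159) / 0.04193 = 2.31 g/cm³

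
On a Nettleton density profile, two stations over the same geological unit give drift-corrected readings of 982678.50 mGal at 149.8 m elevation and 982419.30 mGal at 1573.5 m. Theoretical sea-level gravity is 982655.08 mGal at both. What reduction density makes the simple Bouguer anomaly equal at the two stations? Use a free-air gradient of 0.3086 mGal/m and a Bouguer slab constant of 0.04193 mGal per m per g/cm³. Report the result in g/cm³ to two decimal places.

3.02

Δg_obs = 982419.30 − 982678.50 = -259.20 mGal over Δh = 1573.5 − 149.8 = 1423.7 m
Equal Bouguer anomalies ⇒ Δg_obs + (0.3086 − 0.04193ρ)·Δh = 0
0.3086 − 0.04193ρ = −Δg_obs/Δh = 0.18206
ρ = (0.3086 − 0.18206) / 0.04193 = 3.02 g/cm³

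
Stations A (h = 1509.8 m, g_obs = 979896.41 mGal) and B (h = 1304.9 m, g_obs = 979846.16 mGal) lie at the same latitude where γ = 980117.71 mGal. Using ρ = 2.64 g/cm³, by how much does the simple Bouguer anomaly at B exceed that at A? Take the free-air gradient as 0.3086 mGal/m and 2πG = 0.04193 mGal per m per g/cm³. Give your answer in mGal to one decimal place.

-90.8

Δg_SB(A) = 979896.41 − 980117.71 + 0.3086×1509.8 − 0.04193×2.64×1509.8 = 77.50 mGal
Δg_SB(B) = 979846.16 − 980117.71 + 0.3086×1304.9 − 0.04193×2.64×1304.9 = -13.30 mGal
Difference = -13.30 − (77.50) = -90.80 mGal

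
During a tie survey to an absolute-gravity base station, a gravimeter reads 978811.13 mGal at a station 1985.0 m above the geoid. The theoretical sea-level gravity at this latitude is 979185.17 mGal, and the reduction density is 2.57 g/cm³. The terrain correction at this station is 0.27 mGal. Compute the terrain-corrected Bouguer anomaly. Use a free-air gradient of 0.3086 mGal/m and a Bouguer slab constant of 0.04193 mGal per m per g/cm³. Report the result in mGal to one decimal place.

Free-air correction = 0.3086 × 1985.0 = 612.57 mGal
Free-air anomaly = 978811.13 − 979185.17 + (612.57) = 238.53 mGal
Bouguer slab correction = 0.04193 × 2.57 × 1985.0 = 213.90 mGal
Simple Bouguer anomaly = 238.53 − (213.90) = 24.63 mGal
Complete Bouguer anomaly = 24.63 + 0.27 = 24.90 mGal

24.9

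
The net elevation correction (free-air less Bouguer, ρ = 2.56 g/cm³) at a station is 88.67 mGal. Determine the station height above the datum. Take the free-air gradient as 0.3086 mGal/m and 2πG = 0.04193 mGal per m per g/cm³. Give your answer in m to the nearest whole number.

Combined gradient = 0.3086 − 0.04193 × 2.56 = 0.2012592 mGal/m
h = 88.67 / 0.2012592 = 440.58 m

441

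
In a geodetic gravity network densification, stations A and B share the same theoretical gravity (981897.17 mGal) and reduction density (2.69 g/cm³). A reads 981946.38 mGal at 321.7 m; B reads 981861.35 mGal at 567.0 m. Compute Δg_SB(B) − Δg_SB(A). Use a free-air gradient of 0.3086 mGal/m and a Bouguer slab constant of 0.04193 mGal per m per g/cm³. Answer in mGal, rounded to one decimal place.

-37.0

Δg_SB(A) = 981946.38 − 981897.17 + 0.3086×321.7 − 0.04193×2.69×321.7 = 112.20 mGal
Δg_SB(B) = 981861.35 − 981897.17 + 0.3086×567.0 − 0.04193×2.69×567.0 = 75.20 mGal
Difference = 75.20 − (112.20) = -37.00 mGal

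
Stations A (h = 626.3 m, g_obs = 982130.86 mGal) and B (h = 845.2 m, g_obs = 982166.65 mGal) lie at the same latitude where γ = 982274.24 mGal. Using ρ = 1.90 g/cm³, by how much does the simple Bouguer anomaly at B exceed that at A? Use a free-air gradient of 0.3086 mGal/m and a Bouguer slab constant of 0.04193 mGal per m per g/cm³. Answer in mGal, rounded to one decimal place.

Δg_SB(A) = 982130.86 − 982274.24 + 0.3086×626.3 − 0.04193×1.90×626.3 = 0.00 mGal
Δg_SB(B) = 982166.65 − 982274.24 + 0.3086×845.2 − 0.04193×1.90×845.2 = 85.90 mGal
Difference = 85.90 − (0.00) = 85.90 mGal

85.9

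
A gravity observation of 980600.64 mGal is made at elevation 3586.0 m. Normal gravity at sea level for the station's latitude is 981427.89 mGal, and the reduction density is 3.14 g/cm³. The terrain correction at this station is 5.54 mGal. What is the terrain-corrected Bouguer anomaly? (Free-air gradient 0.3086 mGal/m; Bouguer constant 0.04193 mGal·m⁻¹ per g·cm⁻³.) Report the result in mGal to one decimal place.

Free-air correction = 0.3086 × 3586.0 = 1106.64 mGal
Free-air anomaly = 980600.64 − 981427.89 + (1106.64) = 279.39 mGal
Bouguer slab correction = 0.04193 × 3.14 × 3586.0 = 472.13 mGal
Simple Bouguer anomaly = 279.39 − (472.13) = -192.74 mGal
Complete Bouguer anomaly = -192.74 + 5.54 = -187.20 mGal

-187.2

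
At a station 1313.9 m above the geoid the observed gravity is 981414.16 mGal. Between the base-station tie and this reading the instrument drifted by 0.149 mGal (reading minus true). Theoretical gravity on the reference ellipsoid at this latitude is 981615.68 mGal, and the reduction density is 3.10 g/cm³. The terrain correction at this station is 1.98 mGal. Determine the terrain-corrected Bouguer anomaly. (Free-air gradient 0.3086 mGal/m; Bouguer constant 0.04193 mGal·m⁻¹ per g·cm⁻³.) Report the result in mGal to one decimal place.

Drift-corrected reading = 981414.16 − (0.149) = 981414.011 mGal
Free-air correction = 0.3086 × 1313.9 = 405.47 mGal
Free-air anomaly = 981414.011 − 981615.68 + (405.47) = 203.801 mGal
Bouguer slab correction = 0.04193 × 3.10 × 1313.9 = 170.78 mGal
Simple Bouguer anomaly = 203.801 − (170.78) = 33.021 mGal
Complete Bouguer anomaly = 33.021 + 1.98 = 35.001 mGal

35.0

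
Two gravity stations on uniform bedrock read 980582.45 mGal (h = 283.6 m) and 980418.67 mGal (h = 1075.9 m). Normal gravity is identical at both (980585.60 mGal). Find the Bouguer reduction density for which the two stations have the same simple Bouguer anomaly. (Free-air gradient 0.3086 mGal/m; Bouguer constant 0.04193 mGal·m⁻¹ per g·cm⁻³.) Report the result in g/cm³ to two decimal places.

Δg_obs = 980418.67 − 980582.45 = -163.78 mGal over Δh = 1075.9 − 283.6 = 792.3 m
Equal Bouguer anomalies ⇒ Δg_obs + (0.3086 − 0.04193ρ)·Δh = 0
0.3086 − 0.04193ρ = −Δg_obs/Δh = 0.20671
ρ = (0.3086 − 0.20671) / 0.04193 = 2.43 g/cm³

2.43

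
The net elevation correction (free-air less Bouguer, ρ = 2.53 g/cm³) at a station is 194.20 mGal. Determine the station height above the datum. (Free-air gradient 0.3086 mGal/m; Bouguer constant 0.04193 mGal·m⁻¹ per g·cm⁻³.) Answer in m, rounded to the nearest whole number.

Combined gradient = 0.3086 − 0.04193 × 2.53 = 0.2025171 mGal/m
h = 194.20 / 0.2025171 = 958.93 m

959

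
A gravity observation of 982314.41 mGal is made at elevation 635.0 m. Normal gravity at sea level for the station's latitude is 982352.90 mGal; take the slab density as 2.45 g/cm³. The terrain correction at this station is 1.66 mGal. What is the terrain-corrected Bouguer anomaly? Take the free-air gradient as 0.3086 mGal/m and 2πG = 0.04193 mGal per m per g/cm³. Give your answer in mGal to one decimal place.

Free-air correction = 0.3086 × 635.0 = 195.96 mGal
Free-air anomaly = 982314.41 − 982352.90 + (195.96) = 157.47 mGal
Bouguer slab correction = 0.04193 × 2.45 × 635.0 = 65.23 mGal
Simple Bouguer anomaly = 157.47 − (65.23) = 92.24 mGal
Complete Bouguer anomaly = 92.24 + 1.66 = 93.90 mGal

93.9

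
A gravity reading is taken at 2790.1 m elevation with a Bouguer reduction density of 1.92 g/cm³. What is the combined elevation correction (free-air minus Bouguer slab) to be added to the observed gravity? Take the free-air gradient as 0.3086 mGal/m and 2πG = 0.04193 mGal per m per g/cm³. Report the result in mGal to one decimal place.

Combined gradient = 0.3086 − 0.04193 × 1.92 = 0.2280944 mGal/m
Combined elevation correction = 0.2280944 × 2790.1 = 636.4 mGal

636.4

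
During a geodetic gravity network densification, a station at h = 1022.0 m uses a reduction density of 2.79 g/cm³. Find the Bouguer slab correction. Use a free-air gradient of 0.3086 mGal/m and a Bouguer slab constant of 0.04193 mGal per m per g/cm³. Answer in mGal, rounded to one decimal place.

119.6

Bouguer slab correction = 0.04193 × 2.79 × 1022.0 = 119.6 mGal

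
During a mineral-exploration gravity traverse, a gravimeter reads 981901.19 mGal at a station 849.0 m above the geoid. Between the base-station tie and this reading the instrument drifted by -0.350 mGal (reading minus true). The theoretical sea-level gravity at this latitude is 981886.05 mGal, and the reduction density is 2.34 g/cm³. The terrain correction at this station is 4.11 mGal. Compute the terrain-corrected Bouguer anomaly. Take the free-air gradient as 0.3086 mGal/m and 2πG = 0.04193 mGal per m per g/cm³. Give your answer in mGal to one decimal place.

Drift-corrected reading = 981901.19 − (-0.350) = 981901.540 mGal
Free-air correction = 0.3086 × 849.0 = 262.00 mGal
Free-air anomaly = 981901.540 − 981886.05 + (262.00) = 277.490 mGal
Bouguer slab correction = 0.04193 × 2.34 × 849.0 = 83.30 mGal
Simple Bouguer anomaly = 277.490 − (83.30) = 194.190 mGal
Complete Bouguer anomaly = 194.190 + 4.11 = 198.300 mGal

198.3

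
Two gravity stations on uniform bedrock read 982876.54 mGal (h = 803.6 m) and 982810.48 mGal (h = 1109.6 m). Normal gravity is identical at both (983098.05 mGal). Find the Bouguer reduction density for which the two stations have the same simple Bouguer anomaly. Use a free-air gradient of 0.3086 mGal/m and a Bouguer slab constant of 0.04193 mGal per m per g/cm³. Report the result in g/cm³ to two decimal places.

Δg_obs = 982810.48 − 982876.54 = -66.06 mGal over Δh = 1109.6 − 803.6 = 306.0 m
Equal Bouguer anomalies ⇒ Δg_obs + (0.3086 − 0.04193ρ)·Δh = 0
0.3086 − 0.04193ρ = −Δg_obs/Δh = 0.21588
ρ = (0.3086 − 0.21588) / 0.04193 = 2.21 g/cm³

2.21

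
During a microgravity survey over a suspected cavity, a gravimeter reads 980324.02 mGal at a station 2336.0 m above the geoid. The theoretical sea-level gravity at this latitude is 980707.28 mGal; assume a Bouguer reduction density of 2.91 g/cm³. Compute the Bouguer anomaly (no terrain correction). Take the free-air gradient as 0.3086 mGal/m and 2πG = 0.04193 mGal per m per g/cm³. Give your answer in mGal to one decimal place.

Free-air correction = 0.3086 × 2336.0 = 720.89 mGal
Free-air anomaly = 980324.02 − 980707.28 + (720.89) = 337.63 mGal
Bouguer slab correction = 0.04193 × 2.91 × 2336.0 = 285.03 mGal
Simple Bouguer anomaly = 337.63 − (285.03) = 52.60 mGal

52.6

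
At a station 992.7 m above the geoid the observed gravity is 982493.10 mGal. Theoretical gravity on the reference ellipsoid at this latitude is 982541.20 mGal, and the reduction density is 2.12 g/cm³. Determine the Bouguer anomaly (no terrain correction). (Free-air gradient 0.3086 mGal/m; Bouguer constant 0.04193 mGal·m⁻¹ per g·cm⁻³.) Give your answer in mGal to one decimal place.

Free-air correction = 0.3086 × 992.7 = 306.35 mGal
Free-air anomaly = 982493.10 − 982541.20 + (306.35) = 258.25 mGal
Bouguer slab correction = 0.04193 × 2.12 × 992.7 = 88.24 mGal
Simple Bouguer anomaly = 258.25 − (88.24) = 170.01 mGal

170.0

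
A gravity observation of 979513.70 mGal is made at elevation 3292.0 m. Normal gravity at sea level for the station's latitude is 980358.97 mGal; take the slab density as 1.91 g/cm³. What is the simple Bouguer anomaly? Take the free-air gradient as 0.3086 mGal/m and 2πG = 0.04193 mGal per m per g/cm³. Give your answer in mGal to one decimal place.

-93.0

Free-air correction = 0.3086 × 3292.0 = 1015.91 mGal
Free-air anomaly = 979513.70 − 980358.97 + (1015.91) = 170.64 mGal
Bouguer slab correction = 0.04193 × 1.91 × 3292.0 = 263.64 mGal
Simple Bouguer anomaly = 170.64 − (263.64) = -93.00 mGal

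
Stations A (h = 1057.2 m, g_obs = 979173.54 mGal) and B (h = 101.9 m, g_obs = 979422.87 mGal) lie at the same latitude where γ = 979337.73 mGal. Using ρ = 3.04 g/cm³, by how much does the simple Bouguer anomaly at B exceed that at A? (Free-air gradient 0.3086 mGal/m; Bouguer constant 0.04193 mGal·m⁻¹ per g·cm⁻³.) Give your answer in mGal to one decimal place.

76.3

Δg_SB(A) = 979173.54 − 979337.73 + 0.3086×1057.2 − 0.04193×3.04×1057.2 = 27.30 mGal
Δg_SB(B) = 979422.87 − 979337.73 + 0.3086×101.9 − 0.04193×3.04×101.9 = 103.60 mGal
Difference = 103.60 − (27.30) = 76.30 mGal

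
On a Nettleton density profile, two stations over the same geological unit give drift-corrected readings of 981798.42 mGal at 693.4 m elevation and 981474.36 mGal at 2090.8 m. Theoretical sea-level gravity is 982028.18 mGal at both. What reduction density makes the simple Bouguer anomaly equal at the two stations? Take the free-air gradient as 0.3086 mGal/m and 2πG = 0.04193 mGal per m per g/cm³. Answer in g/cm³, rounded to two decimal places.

1.83

Δg_obs = 981474.36 − 981798.42 = -324.06 mGal over Δh = 2090.8 − 693.4 = 1397.4 m
Equal Bouguer anomalies ⇒ Δg_obs + (0.3086 − 0.04193ρ)·Δh = 0
0.3086 − 0.04193ρ = −Δg_obs/Δh = 0.23190
ρ = (0.3086 − 0.23190) / 0.04193 = 1.83 g/cm³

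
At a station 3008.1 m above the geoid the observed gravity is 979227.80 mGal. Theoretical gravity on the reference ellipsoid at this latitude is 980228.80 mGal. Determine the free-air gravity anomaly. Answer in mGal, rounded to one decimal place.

Free-air correction = 0.3086 × 3008.1 = 928.30 mGal
Free-air anomaly = 979227.80 − 980228.80 + (928.30) = -72.70 mGal

-72.7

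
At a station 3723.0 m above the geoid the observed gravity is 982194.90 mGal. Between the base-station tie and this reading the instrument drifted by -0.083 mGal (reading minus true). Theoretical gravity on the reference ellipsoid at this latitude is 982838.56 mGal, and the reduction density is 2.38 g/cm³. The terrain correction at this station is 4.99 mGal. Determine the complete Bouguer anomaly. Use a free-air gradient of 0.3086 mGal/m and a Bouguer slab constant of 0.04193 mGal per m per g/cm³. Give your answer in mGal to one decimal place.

138.8

Drift-corrected reading = 982194.90 − (-0.083) = 982194.983 mGal
Free-air correction = 0.3086 × 3723.0 = 1148.92 mGal
Free-air anomaly = 982194.983 − 982838.56 + (1148.92) = 505.343 mGal
Bouguer slab correction = 0.04193 × 2.38 × 3723.0 = 371.53 mGal
Simple Bouguer anomaly = 505.343 − (371.53) = 133.813 mGal
Complete Bouguer anomaly = 133.813 + 4.99 = 138.803 mGal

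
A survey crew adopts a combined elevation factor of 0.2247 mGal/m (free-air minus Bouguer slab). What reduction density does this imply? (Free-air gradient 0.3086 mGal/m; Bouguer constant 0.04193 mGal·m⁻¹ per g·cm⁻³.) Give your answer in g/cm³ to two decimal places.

2.00

0.2247 = 0.3086 − 0.04193 × ρ
ρ = (0.3086 − 0.2247) / 0.04193 = 2.00 g/cm³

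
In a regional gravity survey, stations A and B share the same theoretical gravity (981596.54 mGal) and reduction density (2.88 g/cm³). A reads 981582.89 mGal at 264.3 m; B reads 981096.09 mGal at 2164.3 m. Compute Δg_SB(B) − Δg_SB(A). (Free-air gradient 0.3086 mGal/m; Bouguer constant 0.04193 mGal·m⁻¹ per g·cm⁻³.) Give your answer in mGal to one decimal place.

Δg_SB(A) = 981582.89 − 981596.54 + 0.3086×264.3 − 0.04193×2.88×264.3 = 36.00 mGal
Δg_SB(B) = 981096.09 − 981596.54 + 0.3086×2164.3 − 0.04193×2.88×2164.3 = -93.90 mGal
Difference = -93.90 − (36.00) = -129.90 mGal

-129.9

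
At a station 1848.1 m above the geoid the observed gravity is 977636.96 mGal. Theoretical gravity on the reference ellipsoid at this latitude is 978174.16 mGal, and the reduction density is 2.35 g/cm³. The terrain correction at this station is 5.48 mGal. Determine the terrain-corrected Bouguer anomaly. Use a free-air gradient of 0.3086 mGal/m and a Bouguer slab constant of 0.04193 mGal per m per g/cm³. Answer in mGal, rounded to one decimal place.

-143.5

Free-air correction = 0.3086 × 1848.1 = 570.32 mGal
Free-air anomaly = 977636.96 − 978174.16 + (570.32) = 33.12 mGal
Bouguer slab correction = 0.04193 × 2.35 × 1848.1 = 182.10 mGal
Simple Bouguer anomaly = 33.12 − (182.10) = -148.98 mGal
Complete Bouguer anomaly = -148.98 + 5.48 = -143.50 mGal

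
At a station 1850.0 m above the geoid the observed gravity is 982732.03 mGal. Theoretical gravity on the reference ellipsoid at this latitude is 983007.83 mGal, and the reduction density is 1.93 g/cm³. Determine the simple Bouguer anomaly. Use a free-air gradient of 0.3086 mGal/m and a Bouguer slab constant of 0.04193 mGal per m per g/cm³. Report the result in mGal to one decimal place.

Free-air correction = 0.3086 × 1850.0 = 570.91 mGal
Free-air anomaly = 982732.03 − 983007.83 + (570.91) = 295.11 mGal
Bouguer slab correction = 0.04193 × 1.93 × 1850.0 = 149.71 mGal
Simple Bouguer anomaly = 295.11 − (149.71) = 145.40 mGal

145.4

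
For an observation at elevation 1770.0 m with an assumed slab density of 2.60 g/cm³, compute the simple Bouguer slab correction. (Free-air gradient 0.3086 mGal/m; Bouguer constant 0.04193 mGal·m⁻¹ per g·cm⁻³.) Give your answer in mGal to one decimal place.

193.0

Bouguer slab correction = 0.04193 × 2.60 × 1770.0 = 193.0 mGal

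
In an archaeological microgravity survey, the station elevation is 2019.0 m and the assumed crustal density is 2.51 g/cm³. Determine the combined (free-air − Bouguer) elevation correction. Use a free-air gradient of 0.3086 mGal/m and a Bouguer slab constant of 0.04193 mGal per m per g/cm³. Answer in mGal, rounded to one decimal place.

Combined gradient = 0.3086 − 0.04193 × 2.51 = 0.2033557 mGal/m
Combined elevation correction = 0.2033557 × 2019.0 = 410.6 mGal

410.6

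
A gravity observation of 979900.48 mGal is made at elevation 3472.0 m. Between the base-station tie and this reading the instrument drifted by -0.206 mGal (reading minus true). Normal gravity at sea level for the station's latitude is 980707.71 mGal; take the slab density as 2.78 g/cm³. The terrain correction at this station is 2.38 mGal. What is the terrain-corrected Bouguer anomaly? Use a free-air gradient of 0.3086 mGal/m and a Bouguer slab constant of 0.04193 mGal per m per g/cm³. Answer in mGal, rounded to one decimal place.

Drift-corrected reading = 979900.48 − (-0.206) = 979900.686 mGal
Free-air correction = 0.3086 × 3472.0 = 1071.46 mGal
Free-air anomaly = 979900.686 − 980707.71 + (1071.46) = 264.436 mGal
Bouguer slab correction = 0.04193 × 2.78 × 3472.0 = 404.72 mGal
Simple Bouguer anomaly = 264.436 − (404.72) = -140.284 mGal
Complete Bouguer anomaly = -140.284 + 2.38 = -137.904 mGal

-137.9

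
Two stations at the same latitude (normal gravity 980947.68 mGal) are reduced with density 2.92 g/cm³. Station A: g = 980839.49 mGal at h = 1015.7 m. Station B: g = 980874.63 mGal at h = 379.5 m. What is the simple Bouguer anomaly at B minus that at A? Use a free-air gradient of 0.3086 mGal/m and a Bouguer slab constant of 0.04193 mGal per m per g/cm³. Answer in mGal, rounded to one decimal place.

Δg_SB(A) = 980839.49 − 980947.68 + 0.3086×1015.7 − 0.04193×2.92×1015.7 = 80.90 mGal
Δg_SB(B) = 980874.63 − 980947.68 + 0.3086×379.5 − 0.04193×2.92×379.5 = -2.40 mGal
Difference = -2.40 − (80.90) = -83.30 mGal

-83.3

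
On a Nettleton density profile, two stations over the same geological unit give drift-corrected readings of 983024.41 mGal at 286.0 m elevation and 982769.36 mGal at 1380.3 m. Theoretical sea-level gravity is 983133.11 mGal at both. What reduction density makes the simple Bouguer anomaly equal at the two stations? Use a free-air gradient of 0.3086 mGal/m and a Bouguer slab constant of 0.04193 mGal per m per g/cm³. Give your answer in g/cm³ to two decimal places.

Δg_obs = 982769.36 − 983024.41 = -255.05 mGal over Δh = 1380.3 − 286.0 = 1094.3 m
Equal Bouguer anomalies ⇒ Δg_obs + (0.3086 − 0.04193ρ)·Δh = 0
0.3086 − 0.04193ρ = −Δg_obs/Δh = 0.23307
ρ = (0.3086 − 0.23307) / 0.04193 = 1.80 g/cm³

1.80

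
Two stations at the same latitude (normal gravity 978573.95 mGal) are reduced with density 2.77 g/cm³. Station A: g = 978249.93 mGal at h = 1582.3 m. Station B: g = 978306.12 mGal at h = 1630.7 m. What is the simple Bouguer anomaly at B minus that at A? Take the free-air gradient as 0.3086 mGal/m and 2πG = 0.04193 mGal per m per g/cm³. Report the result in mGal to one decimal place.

65.5

Δg_SB(A) = 978249.93 − 978573.95 + 0.3086×1582.3 − 0.04193×2.77×1582.3 = -19.50 mGal
Δg_SB(B) = 978306.12 − 978573.95 + 0.3086×1630.7 − 0.04193×2.77×1630.7 = 46.00 mGal
Difference = 46.00 − (-19.50) = 65.50 mGal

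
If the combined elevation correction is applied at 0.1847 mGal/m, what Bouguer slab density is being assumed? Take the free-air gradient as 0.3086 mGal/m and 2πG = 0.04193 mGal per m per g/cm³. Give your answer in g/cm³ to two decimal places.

2.95

0.1847 = 0.3086 − 0.04193 × ρ
ρ = (0.3086 − 0.1847) / 0.04193 = 2.95 g/cm³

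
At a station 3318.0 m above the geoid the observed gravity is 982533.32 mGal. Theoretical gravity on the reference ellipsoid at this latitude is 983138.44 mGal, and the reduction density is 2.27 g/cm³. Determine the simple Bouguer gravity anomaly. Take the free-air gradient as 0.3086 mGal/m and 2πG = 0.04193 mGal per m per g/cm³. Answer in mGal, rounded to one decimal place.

Free-air correction = 0.3086 × 3318.0 = 1023.93 mGal
Free-air anomaly = 982533.32 − 983138.44 + (1023.93) = 418.81 mGal
Bouguer slab correction = 0.04193 × 2.27 × 3318.0 = 315.81 mGal
Simple Bouguer anomaly = 418.81 − (315.81) = 103.00 mGal

103.0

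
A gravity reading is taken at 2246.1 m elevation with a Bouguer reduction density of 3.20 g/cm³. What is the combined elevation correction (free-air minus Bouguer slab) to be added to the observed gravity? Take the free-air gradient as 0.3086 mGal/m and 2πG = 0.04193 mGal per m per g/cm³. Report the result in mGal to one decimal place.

Combined gradient = 0.3086 − 0.04193 × 3.20 = 0.1744240 mGal/m
Combined elevation correction = 0.1744240 × 2246.1 = 391.8 mGal

391.8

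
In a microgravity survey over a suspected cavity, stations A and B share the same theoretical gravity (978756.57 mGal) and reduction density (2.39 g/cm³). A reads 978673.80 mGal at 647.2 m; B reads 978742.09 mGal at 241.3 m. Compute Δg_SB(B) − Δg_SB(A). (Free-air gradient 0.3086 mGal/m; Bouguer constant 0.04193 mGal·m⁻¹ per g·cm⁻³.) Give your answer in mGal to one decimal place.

-16.3

Δg_SB(A) = 978673.80 − 978756.57 + 0.3086×647.2 − 0.04193×2.39×647.2 = 52.10 mGal
Δg_SB(B) = 978742.09 − 978756.57 + 0.3086×241.3 − 0.04193×2.39×241.3 = 35.80 mGal
Difference = 35.80 − (52.10) = -16.30 mGal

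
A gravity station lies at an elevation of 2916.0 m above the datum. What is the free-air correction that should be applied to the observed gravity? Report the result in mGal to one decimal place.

899.9

Free-air correction = 0.3086 × 2916.0 = 899.9 mGal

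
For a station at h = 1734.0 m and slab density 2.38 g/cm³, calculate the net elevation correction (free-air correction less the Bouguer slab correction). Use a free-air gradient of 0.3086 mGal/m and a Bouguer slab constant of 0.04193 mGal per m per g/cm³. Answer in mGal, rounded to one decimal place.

362.1

Combined gradient = 0.3086 − 0.04193 × 2.38 = 0.2088066 mGal/m
Combined elevation correction = 0.2088066 × 1734.0 = 362.1 mGal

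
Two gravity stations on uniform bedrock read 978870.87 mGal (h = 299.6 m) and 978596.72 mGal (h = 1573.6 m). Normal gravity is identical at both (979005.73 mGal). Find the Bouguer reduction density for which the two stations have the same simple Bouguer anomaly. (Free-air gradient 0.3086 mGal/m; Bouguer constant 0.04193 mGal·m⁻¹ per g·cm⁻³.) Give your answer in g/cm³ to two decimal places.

2.23

Δg_obs = 978596.72 − 978870.87 = -274.15 mGal over Δh = 1573.6 − 299.6 = 1274.0 m
Equal Bouguer anomalies ⇒ Δg_obs + (0.3086 − 0.04193ρ)·Δh = 0
0.3086 − 0.04193ρ = −Δg_obs/Δh = 0.21519
ρ = (0.3086 − 0.21519) / 0.04193 = 2.23 g/cm³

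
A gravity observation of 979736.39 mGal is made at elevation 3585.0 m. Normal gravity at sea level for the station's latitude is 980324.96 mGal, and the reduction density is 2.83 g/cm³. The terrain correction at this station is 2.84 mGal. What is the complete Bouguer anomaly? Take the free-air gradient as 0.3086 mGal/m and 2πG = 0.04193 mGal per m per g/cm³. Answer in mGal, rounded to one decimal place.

Free-air correction = 0.3086 × 3585.0 = 1106.33 mGal
Free-air anomaly = 979736.39 − 980324.96 + (1106.33) = 517.76 mGal
Bouguer slab correction = 0.04193 × 2.83 × 3585.0 = 425.40 mGal
Simple Bouguer anomaly = 517.76 − (425.40) = 92.36 mGal
Complete Bouguer anomaly = 92.36 + 2.84 = 95.20 mGal

95.2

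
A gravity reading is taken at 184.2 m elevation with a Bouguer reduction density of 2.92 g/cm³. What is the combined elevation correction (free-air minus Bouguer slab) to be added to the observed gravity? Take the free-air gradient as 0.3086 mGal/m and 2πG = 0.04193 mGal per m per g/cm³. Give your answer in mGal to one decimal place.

Combined gradient = 0.3086 − 0.04193 × 2.92 = 0.1861644 mGal/m
Combined elevation correction = 0.1861644 × 184.2 = 34.3 mGal

34.3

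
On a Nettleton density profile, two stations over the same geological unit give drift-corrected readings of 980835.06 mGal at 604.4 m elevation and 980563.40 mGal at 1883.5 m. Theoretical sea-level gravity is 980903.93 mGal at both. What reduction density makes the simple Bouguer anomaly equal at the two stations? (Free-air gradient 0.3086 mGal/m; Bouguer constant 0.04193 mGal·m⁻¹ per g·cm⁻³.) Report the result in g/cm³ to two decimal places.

2.29

Δg_obs = 980563.40 − 980835.06 = -271.66 mGal over Δh = 1883.5 − 604.4 = 1279.1 m
Equal Bouguer anomalies ⇒ Δg_obs + (0.3086 − 0.04193ρ)·Δh = 0
0.3086 − 0.04193ρ = −Δg_obs/Δh = 0.21238
ρ = (0.3086 − 0.21238) / 0.04193 = 2.29 g/cm³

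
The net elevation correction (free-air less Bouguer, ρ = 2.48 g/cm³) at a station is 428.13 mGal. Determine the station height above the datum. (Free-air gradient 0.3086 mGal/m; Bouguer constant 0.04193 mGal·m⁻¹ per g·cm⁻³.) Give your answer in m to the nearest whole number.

2092

Combined gradient = 0.3086 − 0.04193 × 2.48 = 0.2046136 mGal/m
h = 428.13 / 0.2046136 = 2092.38 m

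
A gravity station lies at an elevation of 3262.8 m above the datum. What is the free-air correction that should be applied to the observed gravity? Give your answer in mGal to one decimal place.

1006.9

Free-air correction = 0.3086 × 3262.8 = 1006.9 mGal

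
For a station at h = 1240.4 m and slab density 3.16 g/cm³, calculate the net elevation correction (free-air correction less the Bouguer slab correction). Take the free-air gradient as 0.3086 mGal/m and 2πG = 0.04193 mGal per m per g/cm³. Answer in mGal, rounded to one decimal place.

Combined gradient = 0.3086 − 0.04193 × 3.16 = 0.1761012 mGal/m
Combined elevation correction = 0.1761012 × 1240.4 = 218.4 mGal

218.4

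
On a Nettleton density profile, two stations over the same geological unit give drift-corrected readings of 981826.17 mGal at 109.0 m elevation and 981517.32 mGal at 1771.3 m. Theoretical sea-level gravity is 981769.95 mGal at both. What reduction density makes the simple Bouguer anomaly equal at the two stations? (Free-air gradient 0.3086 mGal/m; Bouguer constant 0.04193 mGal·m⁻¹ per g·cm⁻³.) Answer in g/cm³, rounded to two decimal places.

Δg_obs = 981517.32 − 981826.17 = -308.85 mGal over Δh = 1771.3 − 109.0 = 1662.3 m
Equal Bouguer anomalies ⇒ Δg_obs + (0.3086 − 0.04193ρ)·Δh = 0
0.3086 − 0.04193ρ = −Δg_obs/Δh = 0.18580
ρ = (0.3086 − 0.18580) / 0.04193 = 2.93 g/cm³

2.93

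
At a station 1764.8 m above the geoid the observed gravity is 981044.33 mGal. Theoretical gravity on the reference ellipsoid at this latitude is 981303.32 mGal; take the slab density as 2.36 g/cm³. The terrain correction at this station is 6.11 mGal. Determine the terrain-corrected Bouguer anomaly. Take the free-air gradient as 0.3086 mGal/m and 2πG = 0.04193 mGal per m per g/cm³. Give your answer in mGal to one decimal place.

117.1

Free-air correction = 0.3086 × 1764.8 = 544.62 mGal
Free-air anomaly = 981044.33 − 981303.32 + (544.62) = 285.63 mGal
Bouguer slab correction = 0.04193 × 2.36 × 1764.8 = 174.64 mGal
Simple Bouguer anomaly = 285.63 − (174.64) = 110.99 mGal
Complete Bouguer anomaly = 110.99 + 6.11 = 117.10 mGal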